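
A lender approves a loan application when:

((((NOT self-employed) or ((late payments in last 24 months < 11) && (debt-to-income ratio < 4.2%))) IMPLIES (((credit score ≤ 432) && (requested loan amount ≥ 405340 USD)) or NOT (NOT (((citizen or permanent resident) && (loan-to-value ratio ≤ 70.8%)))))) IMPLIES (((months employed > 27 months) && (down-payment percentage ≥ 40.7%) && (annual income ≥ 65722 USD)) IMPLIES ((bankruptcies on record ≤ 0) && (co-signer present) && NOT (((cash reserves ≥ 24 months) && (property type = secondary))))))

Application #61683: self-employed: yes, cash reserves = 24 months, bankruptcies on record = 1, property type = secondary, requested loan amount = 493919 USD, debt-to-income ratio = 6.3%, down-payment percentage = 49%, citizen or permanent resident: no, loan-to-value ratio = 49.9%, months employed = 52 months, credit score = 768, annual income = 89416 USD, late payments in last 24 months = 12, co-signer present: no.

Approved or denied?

Atomic conditions:
  NOT self-employed: yes → false
  late payments in last 24 months < 11: 12 < 11 is false
  debt-to-income ratio < 4.2%: 6.3 < 4.2 is false
  credit score ≤ 432: 768 ≤ 432 is false
  requested loan amount ≥ 405340 USD: 493919 ≥ 405340 is true
  citizen or permanent resident: no → false
  loan-to-value ratio ≤ 70.8%: 49.9 ≤ 70.8 is true
  months employed > 27 months: 52 > 27 is true
  down-payment percentage ≥ 40.7%: 49 ≥ 40.7 is true
  annual income ≥ 65722 USD: 89416 ≥ 65722 is true
  bankruptcies on record ≤ 0: 1 ≤ 0 is false
  co-signer present: no → false
  cash reserves ≥ 24 months: 24 ≥ 24 is true
  property type = secondary: secondary == secondary is true
Combine:
[1.1.2] false AND false = false
[1.1] false OR false = false
[1.2.1] false AND true = false
[1.2.2.1.1] false AND true = false
[1.2.2.1] NOT false = true
[1.2.2] NOT true = false
[1.2] false OR false = false
[1] false → false (antecedent false ⇒ implication holds) = true
[2.1] true AND true AND true = true
[2.2.3.1] true AND true = true
[2.2.3] NOT true = false
[2.2] false AND false AND false = false
[2] true → false = false
[root] true → false = false
Overall: false → denied

Denied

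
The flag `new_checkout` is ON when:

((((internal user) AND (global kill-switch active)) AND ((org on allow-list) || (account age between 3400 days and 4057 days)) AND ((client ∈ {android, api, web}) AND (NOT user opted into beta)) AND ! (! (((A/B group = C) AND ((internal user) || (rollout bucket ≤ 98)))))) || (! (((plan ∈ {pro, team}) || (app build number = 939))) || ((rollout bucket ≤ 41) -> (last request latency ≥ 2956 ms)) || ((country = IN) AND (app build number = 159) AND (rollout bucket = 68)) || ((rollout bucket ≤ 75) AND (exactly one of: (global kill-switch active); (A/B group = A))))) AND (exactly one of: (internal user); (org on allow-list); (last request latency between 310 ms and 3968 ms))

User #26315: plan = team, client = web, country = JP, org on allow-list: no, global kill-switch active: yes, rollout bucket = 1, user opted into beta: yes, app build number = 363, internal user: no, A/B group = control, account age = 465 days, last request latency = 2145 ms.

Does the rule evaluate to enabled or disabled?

Atomic conditions:
  internal user: no → false
  global kill-switch active: yes → true
  org on allow-list: no → false
  account age between 3400 days and 4057 days: 465 in [3400, 4057] is false
  client ∈ {android, api, web}: web is in the set → true
  NOT user opted into beta: yes → false
  A/B group = C: control == C is false
  rollout bucket ≤ 98: 1 ≤ 98 is true
  plan ∈ {pro, team}: team is in the set → true
  app build number = 939: 363 == 939 is false
  rollout bucket ≤ 41: 1 ≤ 41 is true
  last request latency ≥ 2956 ms: 2145 ≥ 2956 is false
  country = IN: JP == IN is false
  app build number = 159: 363 == 159 is false
  rollout bucket = 68: 1 == 68 is false
  rollout bucket ≤ 75: 1 ≤ 75 is true
  A/B group = A: control == A is false
  last request latency between 310 ms and 3968 ms: 2145 in [310, 3968] is true
Combine:
[1.1.1] false AND true = false
[1.1.2] false OR false = false
[1.1.3] true AND false = false
[1.1.4.1.1.2] false OR true = true
[1.1.4.1.1] false AND true = false
[1.1.4.1] NOT false = true
[1.1.4] NOT true = false
[1.1] false AND false AND false AND false = false
[1.2.1.1] true OR false = true
[1.2.1] NOT true = false
[1.2.2] true → false = false
[1.2.3] false AND false AND false = false
[1.2.4.2] exactly-one(true, false) = true
[1.2.4] true AND true = true
[1.2] false OR false OR false OR true = true
[1] false OR true = true
[2] exactly-one(false, false, true) = true
[root] true AND true = true
Overall: true → enabled

Enabled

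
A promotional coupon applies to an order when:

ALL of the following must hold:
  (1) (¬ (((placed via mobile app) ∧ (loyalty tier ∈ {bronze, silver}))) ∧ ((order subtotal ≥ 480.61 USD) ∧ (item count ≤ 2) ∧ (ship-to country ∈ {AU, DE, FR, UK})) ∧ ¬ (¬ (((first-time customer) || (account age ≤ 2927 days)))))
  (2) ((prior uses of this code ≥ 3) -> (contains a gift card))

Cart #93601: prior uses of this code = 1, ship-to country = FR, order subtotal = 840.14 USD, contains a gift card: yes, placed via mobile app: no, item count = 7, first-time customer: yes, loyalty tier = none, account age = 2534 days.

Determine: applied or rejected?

Atomic conditions:
  placed via mobile app: no → false
  loyalty tier ∈ {bronze, silver}: none is not in the set → false
  order subtotal ≥ 480.61 USD: 840.14 ≥ 480.61 is true
  item count ≤ 2: 7 ≤ 2 is false
  ship-to country ∈ {AU, DE, FR, UK}: FR is in the set → true
  first-time customer: yes → true
  account age ≤ 2927 days: 2534 ≤ 2927 is true
  prior uses of this code ≥ 3: 1 ≥ 3 is false
  contains a gift card: yes → true
Combine:
[1.1.1] false AND false = false
[1.1] NOT false = true
[1.2] true AND false AND true = false
[1.3.1.1] true OR true = true
[1.3.1] NOT true = false
[1.3] NOT false = true
[1] true AND false AND true = false
[2] false → true (antecedent false ⇒ implication holds) = true
[root] false AND true = false
Overall: false → rejected

Rejected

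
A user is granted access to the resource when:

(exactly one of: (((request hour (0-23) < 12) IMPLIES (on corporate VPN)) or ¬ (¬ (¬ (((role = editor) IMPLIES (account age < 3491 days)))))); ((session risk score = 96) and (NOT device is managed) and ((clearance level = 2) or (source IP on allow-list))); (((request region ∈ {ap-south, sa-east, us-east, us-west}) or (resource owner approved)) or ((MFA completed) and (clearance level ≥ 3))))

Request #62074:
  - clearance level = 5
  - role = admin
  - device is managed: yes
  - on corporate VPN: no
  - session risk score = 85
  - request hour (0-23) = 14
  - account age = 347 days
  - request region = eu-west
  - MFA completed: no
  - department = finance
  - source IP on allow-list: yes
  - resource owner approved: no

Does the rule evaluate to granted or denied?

Atomic conditions:
  request hour (0-23) < 12: 14 < 12 is false
  on corporate VPN: no → false
  role = editor: admin == editor is false
  account age < 3491 days: 347 < 3491 is true
  session risk score = 96: 85 == 96 is false
  NOT device is managed: yes → false
  clearance level = 2: 5 == 2 is false
  source IP on allow-list: yes → true
  request region ∈ {ap-south, sa-east, us-east, us-west}: eu-west is not in the set → false
  resource owner approved: no → false
  MFA completed: no → false
  clearance level ≥ 3: 5 ≥ 3 is true
Combine:
[1.1] false → false (antecedent false ⇒ implication holds) = true
[1.2.1.1.1] false → true (antecedent false ⇒ implication holds) = true
[1.2.1.1] NOT true = false
[1.2.1] NOT false = true
[1.2] NOT true = false
[1] true OR false = true
[2.3] false OR true = true
[2] false AND false AND true = false
[3.1] false OR false = false
[3.2] false AND true = false
[3] false OR false = false
[root] exactly-one(true, false, false) = true
Overall: true → granted

Granted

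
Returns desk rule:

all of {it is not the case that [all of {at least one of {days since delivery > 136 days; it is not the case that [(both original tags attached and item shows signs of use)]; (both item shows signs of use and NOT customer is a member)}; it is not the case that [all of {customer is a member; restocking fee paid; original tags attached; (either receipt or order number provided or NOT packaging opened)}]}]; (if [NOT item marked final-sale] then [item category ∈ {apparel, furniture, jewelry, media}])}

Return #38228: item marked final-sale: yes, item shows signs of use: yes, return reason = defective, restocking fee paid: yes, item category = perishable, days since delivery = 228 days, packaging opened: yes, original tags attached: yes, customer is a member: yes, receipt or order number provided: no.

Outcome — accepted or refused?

Atomic conditions:
  days since delivery > 136 days: 228 > 136 is true
  original tags attached: yes → true
  item shows signs of use: yes → true
  NOT customer is a member: yes → false
  customer is a member: yes → true
  restocking fee paid: yes → true
  receipt or order number provided: no → false
  NOT packaging opened: yes → false
  NOT item marked final-sale: yes → false
  item category ∈ {apparel, furniture, jewelry, media}: perishable is not in the set → false
Combine:
[1.1.1.2.1] true AND true = true
[1.1.1.2] NOT true = false
[1.1.1.3] true AND false = false
[1.1.1] true OR false OR false = true
[1.1.2.1.4] false OR false = false
[1.1.2.1] true AND true AND true AND false = false
[1.1.2] NOT false = true
[1.1] true AND true = true
[1] NOT true = false
[2] false → false (antecedent false ⇒ implication holds) = true
[root] false AND true = false
Overall: false → refused

Refused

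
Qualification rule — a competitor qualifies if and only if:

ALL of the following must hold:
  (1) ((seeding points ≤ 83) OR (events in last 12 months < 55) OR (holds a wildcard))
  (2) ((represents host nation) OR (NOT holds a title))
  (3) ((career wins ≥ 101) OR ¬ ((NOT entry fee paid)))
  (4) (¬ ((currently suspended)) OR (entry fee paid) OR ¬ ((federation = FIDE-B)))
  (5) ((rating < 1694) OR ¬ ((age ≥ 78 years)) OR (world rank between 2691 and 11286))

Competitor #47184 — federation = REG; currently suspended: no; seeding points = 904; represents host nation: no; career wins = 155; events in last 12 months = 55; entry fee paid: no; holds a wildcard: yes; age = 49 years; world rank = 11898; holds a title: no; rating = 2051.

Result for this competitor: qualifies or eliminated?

Qualifies

Atomic conditions:
  seeding points ≤ 83: 904 ≤ 83 is false
  events in last 12 months < 55: 55 < 55 is false
  holds a wildcard: yes → true
  represents host nation: no → false
  NOT holds a title: no → true
  career wins ≥ 101: 155 ≥ 101 is true
  NOT entry fee paid: no → true
  currently suspended: no → false
  entry fee paid: no → false
  federation = FIDE-B: REG == FIDE-B is false
  rating < 1694: 2051 < 1694 is false
  age ≥ 78 years: 49 ≥ 78 is false
  world rank between 2691 and 11286: 11898 in [2691, 11286] is false
Combine:
[1] false OR false OR true = true
[2] false OR true = true
[3.2] NOT true = false
[3] true OR false = true
[4.1] NOT false = true
[4.3] NOT false = true
[4] true OR false OR true = true
[5.2] NOT false = true
[5] false OR true OR false = true
[root] true AND true AND true AND true AND true = true
Overall: true → qualifies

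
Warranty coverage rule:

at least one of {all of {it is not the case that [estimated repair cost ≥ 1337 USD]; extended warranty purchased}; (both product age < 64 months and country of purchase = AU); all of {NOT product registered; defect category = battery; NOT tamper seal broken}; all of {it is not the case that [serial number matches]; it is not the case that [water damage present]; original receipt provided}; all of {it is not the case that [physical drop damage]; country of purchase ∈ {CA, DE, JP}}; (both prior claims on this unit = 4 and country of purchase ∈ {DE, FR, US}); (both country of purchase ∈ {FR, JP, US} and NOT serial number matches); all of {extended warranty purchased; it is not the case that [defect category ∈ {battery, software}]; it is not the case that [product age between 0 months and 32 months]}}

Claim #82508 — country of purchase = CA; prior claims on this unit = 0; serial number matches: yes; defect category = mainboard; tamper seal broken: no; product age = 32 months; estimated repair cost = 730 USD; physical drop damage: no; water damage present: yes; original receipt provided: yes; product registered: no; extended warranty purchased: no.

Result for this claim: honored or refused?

Atomic conditions:
  estimated repair cost ≥ 1337 USD: 730 ≥ 1337 is false
  extended warranty purchased: no → false
  product age < 64 months: 32 < 64 is true
  country of purchase = AU: CA == AU is false
  NOT product registered: no → true
  defect category = battery: mainboard == battery is false
  NOT tamper seal broken: no → true
  serial number matches: yes → true
  water damage present: yes → true
  original receipt provided: yes → true
  physical drop damage: no → false
  country of purchase ∈ {CA, DE, JP}: CA is in the set → true
  prior claims on this unit = 4: 0 == 4 is false
  country of purchase ∈ {DE, FR, US}: CA is not in the set → false
  country of purchase ∈ {FR, JP, US}: CA is not in the set → false
  NOT serial number matches: yes → false
  defect category ∈ {battery, software}: mainboard is not in the set → false
  product age between 0 months and 32 months: 32 in [0, 32] is true
Combine:
[1.1] NOT false = true
[1] true AND false = false
[2] true AND false = false
[3] true AND false AND true = false
[4.1] NOT true = false
[4.2] NOT true = false
[4] false AND false AND true = false
[5.1] NOT false = true
[5] true AND true = true
[6] false AND false = false
[7] false AND false = false
[8.2] NOT false = true
[8.3] NOT true = false
[8] false AND true AND false = false
[root] false OR false OR false OR false OR true OR false OR false OR false = true
Overall: true → honored

Honored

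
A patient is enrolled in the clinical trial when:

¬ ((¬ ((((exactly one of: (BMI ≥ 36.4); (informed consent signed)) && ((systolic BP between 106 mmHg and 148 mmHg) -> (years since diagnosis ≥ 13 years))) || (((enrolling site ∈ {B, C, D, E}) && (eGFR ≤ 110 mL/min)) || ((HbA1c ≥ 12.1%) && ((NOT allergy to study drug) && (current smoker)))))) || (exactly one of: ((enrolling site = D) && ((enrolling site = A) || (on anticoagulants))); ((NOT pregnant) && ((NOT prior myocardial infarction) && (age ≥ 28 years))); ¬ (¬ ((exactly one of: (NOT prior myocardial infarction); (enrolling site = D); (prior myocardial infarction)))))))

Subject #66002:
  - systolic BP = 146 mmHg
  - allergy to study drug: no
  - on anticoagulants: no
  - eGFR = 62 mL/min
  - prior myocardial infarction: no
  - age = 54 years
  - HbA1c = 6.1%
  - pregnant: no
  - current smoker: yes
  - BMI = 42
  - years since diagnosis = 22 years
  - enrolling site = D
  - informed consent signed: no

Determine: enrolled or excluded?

Atomic conditions:
  BMI ≥ 36.4: 42 ≥ 36.4 is true
  informed consent signed: no → false
  systolic BP between 106 mmHg and 148 mmHg: 146 in [106, 148] is true
  years since diagnosis ≥ 13 years: 22 ≥ 13 is true
  enrolling site ∈ {B, C, D, E}: D is in the set → true
  eGFR ≤ 110 mL/min: 62 ≤ 110 is true
  HbA1c ≥ 12.1%: 6.1 ≥ 12.1 is false
  NOT allergy to study drug: no → true
  current smoker: yes → true
  enrolling site = D: D == D is true
  enrolling site = A: D == A is false
  on anticoagulants: no → false
  NOT pregnant: no → true
  NOT prior myocardial infarction: no → true
  age ≥ 28 years: 54 ≥ 28 is true
  prior myocardial infarction: no → false
Combine:
[1.1.1.1.1] exactly-one(true, false) = true
[1.1.1.1.2] true → true = true
[1.1.1.1] true AND true = true
[1.1.1.2.1] true AND true = true
[1.1.1.2.2.2] true AND true = true
[1.1.1.2.2] false AND true = false
[1.1.1.2] true OR false = true
[1.1.1] true OR true = true
[1.1] NOT true = false
[1.2.1.2] false OR false = false
[1.2.1] true AND false = false
[1.2.2.2] true AND true = true
[1.2.2] true AND true = true
[1.2.3.1.1] exactly-one(true, true, false) = false
[1.2.3.1] NOT false = true
[1.2.3] NOT true = false
[1.2] exactly-one(false, true, false) = true
[1] false OR true = true
[root] NOT true = false
Overall: false → excluded

Excluded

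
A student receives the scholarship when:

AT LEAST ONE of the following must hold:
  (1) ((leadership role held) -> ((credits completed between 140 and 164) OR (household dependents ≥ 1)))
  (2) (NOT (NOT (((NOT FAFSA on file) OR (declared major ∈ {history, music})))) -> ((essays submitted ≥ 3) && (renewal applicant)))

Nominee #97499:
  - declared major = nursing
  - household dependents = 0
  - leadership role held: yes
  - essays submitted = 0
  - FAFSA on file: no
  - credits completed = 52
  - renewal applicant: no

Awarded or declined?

Atomic conditions:
  leadership role held: yes → true
  credits completed between 140 and 164: 52 in [140, 164] is false
  household dependents ≥ 1: 0 ≥ 1 is false
  NOT FAFSA on file: no → true
  declared major ∈ {history, music}: nursing is not in the set → false
  essays submitted ≥ 3: 0 ≥ 3 is false
  renewal applicant: no → false
Combine:
[1.2] false OR false = false
[1] true → false = false
[2.1.1.1] true OR false = true
[2.1.1] NOT true = false
[2.1] NOT false = true
[2.2] false AND false = false
[2] true → false = false
[root] false OR false = false
Overall: false → declined

Declined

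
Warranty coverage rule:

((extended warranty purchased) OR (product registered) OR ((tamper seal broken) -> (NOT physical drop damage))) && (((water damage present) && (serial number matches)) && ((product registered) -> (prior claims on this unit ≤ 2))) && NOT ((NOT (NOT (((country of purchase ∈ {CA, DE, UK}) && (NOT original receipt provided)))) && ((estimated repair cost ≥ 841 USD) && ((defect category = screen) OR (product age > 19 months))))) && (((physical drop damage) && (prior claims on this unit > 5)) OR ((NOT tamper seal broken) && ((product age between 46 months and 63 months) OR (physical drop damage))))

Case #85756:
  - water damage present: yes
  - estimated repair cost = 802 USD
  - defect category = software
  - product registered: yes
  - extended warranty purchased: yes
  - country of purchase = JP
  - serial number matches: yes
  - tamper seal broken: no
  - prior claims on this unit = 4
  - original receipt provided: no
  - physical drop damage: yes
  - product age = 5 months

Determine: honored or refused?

Atomic conditions:
  extended warranty purchased: yes → true
  product registered: yes → true
  tamper seal broken: no → false
  NOT physical drop damage: yes → false
  water damage present: yes → true
  serial number matches: yes → true
  prior claims on this unit ≤ 2: 4 ≤ 2 is false
  country of purchase ∈ {CA, DE, UK}: JP is not in the set → false
  NOT original receipt provided: no → true
  estimated repair cost ≥ 841 USD: 802 ≥ 841 is false
  defect category = screen: software == screen is false
  product age > 19 months: 5 > 19 is false
  physical drop damage: yes → true
  prior claims on this unit > 5: 4 > 5 is false
  NOT tamper seal broken: no → true
  product age between 46 months and 63 months: 5 in [46, 63] is false
Combine:
[1.3] false → false (antecedent false ⇒ implication holds) = true
[1] true OR true OR true = true
[2.1] true AND true = true
[2.2] true → false = false
[2] true AND false = false
[3.1.1.1.1] false AND true = false
[3.1.1.1] NOT false = true
[3.1.1] NOT true = false
[3.1.2.2] false OR false = false
[3.1.2] false AND false = false
[3.1] false AND false = false
[3] NOT false = true
[4.1] true AND false = false
[4.2.2] false OR true = true
[4.2] true AND true = true
[4] false OR true = true
[root] true AND false AND true AND true = false
Overall: false → refused

Refused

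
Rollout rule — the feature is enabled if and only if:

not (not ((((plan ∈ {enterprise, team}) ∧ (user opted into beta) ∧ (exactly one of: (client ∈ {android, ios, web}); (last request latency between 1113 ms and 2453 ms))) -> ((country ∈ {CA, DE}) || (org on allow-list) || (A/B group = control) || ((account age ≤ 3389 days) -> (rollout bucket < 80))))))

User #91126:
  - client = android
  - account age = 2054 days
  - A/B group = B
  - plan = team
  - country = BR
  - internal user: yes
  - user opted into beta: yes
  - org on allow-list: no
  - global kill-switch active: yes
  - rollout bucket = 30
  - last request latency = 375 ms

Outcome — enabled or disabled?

Atomic conditions:
  plan ∈ {enterprise, team}: team is in the set → true
  user opted into beta: yes → true
  client ∈ {android, ios, web}: android is in the set → true
  last request latency between 1113 ms and 2453 ms: 375 in [1113, 2453] is false
  country ∈ {CA, DE}: BR is not in the set → false
  org on allow-list: no → false
  A/B group = control: B == control is false
  account age ≤ 3389 days: 2054 ≤ 3389 is true
  rollout bucket < 80: 30 < 80 is true
Combine:
[1.1.1.3] exactly-one(true, false) = true
[1.1.1] true AND true AND true = true
[1.1.2.4] true → true = true
[1.1.2] false OR false OR false OR true = true
[1.1] true → true = true
[1] NOT true = false
[root] NOT false = true
Overall: true → enabled

Enabled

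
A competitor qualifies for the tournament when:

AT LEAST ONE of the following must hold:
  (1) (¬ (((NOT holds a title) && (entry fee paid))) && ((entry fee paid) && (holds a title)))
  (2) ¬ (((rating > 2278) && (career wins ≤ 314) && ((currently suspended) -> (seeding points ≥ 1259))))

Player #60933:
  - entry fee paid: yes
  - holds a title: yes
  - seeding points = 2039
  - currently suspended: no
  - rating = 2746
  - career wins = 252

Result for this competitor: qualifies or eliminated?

Qualifies

Atomic conditions:
  NOT holds a title: yes → false
  entry fee paid: yes → true
  holds a title: yes → true
  rating > 2278: 2746 > 2278 is true
  career wins ≤ 314: 252 ≤ 314 is true
  currently suspended: no → false
  seeding points ≥ 1259: 2039 ≥ 1259 is true
Combine:
[1.1.1] false AND true = false
[1.1] NOT false = true
[1.2] true AND true = true
[1] true AND true = true
[2.1.3] false → true (antecedent false ⇒ implication holds) = true
[2.1] true AND true AND true = true
[2] NOT true = false
[root] true OR false = true
Overall: true → qualifies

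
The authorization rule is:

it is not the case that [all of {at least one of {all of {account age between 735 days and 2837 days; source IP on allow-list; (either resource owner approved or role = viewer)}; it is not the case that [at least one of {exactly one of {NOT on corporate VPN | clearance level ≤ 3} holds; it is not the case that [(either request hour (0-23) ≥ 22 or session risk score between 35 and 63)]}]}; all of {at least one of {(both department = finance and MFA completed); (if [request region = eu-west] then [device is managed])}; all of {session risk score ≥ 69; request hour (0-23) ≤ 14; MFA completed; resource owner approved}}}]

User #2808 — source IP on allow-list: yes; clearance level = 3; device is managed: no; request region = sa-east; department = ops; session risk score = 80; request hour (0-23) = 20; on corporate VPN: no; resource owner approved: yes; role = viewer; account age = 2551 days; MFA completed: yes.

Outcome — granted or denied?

Granted

Atomic conditions:
  account age between 735 days and 2837 days: 2551 in [735, 2837] is true
  source IP on allow-list: yes → true
  resource owner approved: yes → true
  role = viewer: viewer == viewer is true
  NOT on corporate VPN: no → true
  clearance level ≤ 3: 3 ≤ 3 is true
  request hour (0-23) ≥ 22: 20 ≥ 22 is false
  session risk score between 35 and 63: 80 in [35, 63] is false
  department = finance: ops == finance is false
  MFA completed: yes → true
  request region = eu-west: sa-east == eu-west is false
  device is managed: no → false
  session risk score ≥ 69: 80 ≥ 69 is true
  request hour (0-23) ≤ 14: 20 ≤ 14 is false
Combine:
[1.1.1.3] true OR true = true
[1.1.1] true AND true AND true = true
[1.1.2.1.1] exactly-one(true, true) = false
[1.1.2.1.2.1] false OR false = false
[1.1.2.1.2] NOT false = true
[1.1.2.1] false OR true = true
[1.1.2] NOT true = false
[1.1] true OR false = true
[1.2.1.1] false AND true = false
[1.2.1.2] false → false (antecedent false ⇒ implication holds) = true
[1.2.1] false OR true = true
[1.2.2] true AND false AND true AND true = false
[1.2] true AND false = false
[1] true AND false = false
[root] NOT false = true
Overall: true → granted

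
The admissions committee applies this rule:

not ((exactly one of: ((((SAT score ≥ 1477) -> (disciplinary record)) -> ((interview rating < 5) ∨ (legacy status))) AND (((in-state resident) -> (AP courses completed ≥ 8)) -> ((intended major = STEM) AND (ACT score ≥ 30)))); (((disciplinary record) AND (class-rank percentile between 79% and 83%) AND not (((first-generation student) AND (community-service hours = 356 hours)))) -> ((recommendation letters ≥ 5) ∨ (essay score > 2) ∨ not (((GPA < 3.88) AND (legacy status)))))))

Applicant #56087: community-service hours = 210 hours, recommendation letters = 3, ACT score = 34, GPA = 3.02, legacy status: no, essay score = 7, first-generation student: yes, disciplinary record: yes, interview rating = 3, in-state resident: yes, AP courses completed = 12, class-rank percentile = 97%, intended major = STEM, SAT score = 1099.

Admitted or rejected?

Admitted

Atomic conditions:
  SAT score ≥ 1477: 1099 ≥ 1477 is false
  disciplinary record: yes → true
  interview rating < 5: 3 < 5 is true
  legacy status: no → false
  in-state resident: yes → true
  AP courses completed ≥ 8: 12 ≥ 8 is true
  intended major = STEM: STEM == STEM is true
  ACT score ≥ 30: 34 ≥ 30 is true
  class-rank percentile between 79% and 83%: 97 in [79, 83] is false
  first-generation student: yes → true
  community-service hours = 356 hours: 210 == 356 is false
  recommendation letters ≥ 5: 3 ≥ 5 is false
  essay score > 2: 7 > 2 is true
  GPA < 3.88: 3.02 < 3.88 is true
Combine:
[1.1.1.1] false → true (antecedent false ⇒ implication holds) = true
[1.1.1.2] true OR false = true
[1.1.1] true → true = true
[1.1.2.1] true → true = true
[1.1.2.2] true AND true = true
[1.1.2] true → true = true
[1.1] true AND true = true
[1.2.1.3.1] true AND false = false
[1.2.1.3] NOT false = true
[1.2.1] true AND false AND true = false
[1.2.2.3.1] true AND false = false
[1.2.2.3] NOT false = true
[1.2.2] false OR true OR true = true
[1.2] false → true (antecedent false ⇒ implication holds) = true
[1] exactly-one(true, true) = false
[root] NOT false = true
Overall: true → admitted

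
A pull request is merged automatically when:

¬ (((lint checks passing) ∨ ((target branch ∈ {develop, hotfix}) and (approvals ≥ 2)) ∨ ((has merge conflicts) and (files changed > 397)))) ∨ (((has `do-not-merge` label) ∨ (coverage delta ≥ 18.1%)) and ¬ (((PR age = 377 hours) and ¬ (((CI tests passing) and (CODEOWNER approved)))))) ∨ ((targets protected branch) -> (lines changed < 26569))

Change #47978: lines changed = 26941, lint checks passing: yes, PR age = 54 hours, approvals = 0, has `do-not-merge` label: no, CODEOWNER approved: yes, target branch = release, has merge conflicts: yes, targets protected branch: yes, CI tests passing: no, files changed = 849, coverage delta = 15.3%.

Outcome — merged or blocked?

Blocked

Atomic conditions:
  lint checks passing: yes → true
  target branch ∈ {develop, hotfix}: release is not in the set → false
  approvals ≥ 2: 0 ≥ 2 is false
  has merge conflicts: yes → true
  files changed > 397: 849 > 397 is true
  has `do-not-merge` label: no → false
  coverage delta ≥ 18.1%: 15.3 ≥ 18.1 is false
  PR age = 377 hours: 54 == 377 is false
  CI tests passing: no → false
  CODEOWNER approved: yes → true
  targets protected branch: yes → true
  lines changed < 26569: 26941 < 26569 is false
Combine:
[1.1.2] false AND false = false
[1.1.3] true AND true = true
[1.1] true OR false OR true = true
[1] NOT true = false
[2.1] false OR false = false
[2.2.1.2.1] false AND true = false
[2.2.1.2] NOT false = true
[2.2.1] false AND true = false
[2.2] NOT false = true
[2] false AND true = false
[3] true → false = false
[root] false OR false OR false = false
Overall: false → blocked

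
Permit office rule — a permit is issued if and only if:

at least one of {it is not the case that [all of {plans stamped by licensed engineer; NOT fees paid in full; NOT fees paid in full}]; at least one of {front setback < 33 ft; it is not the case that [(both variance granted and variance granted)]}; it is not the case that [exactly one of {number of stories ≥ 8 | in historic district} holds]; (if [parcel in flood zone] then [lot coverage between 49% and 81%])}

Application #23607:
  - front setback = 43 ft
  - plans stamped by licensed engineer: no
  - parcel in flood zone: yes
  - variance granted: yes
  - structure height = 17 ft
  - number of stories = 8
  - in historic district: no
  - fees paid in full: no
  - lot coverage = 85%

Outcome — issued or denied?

Atomic conditions:
  plans stamped by licensed engineer: no → false
  NOT fees paid in full: no → true
  front setback < 33 ft: 43 < 33 is false
  variance granted: yes → true
  number of stories ≥ 8: 8 ≥ 8 is true
  in historic district: no → false
  parcel in flood zone: yes → true
  lot coverage between 49% and 81%: 85 in [49, 81] is false
Combine:
[1.1] false AND true AND true = false
[1] NOT false = true
[2.2.1] true AND true = true
[2.2] NOT true = false
[2] false OR false = false
[3.1] exactly-one(true, false) = true
[3] NOT true = false
[4] true → false = false
[root] true OR false OR false OR false = true
Overall: true → issued

Issued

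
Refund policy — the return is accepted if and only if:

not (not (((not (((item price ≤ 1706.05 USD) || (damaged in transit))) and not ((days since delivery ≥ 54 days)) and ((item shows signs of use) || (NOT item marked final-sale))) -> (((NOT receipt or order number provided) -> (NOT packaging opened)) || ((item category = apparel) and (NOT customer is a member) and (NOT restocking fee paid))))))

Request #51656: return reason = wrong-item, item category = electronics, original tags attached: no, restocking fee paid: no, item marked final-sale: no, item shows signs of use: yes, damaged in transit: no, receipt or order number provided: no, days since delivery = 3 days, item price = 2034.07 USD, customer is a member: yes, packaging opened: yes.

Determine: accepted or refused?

Refused

Atomic conditions:
  item price ≤ 1706.05 USD: 2034.07 ≤ 1706.05 is false
  damaged in transit: no → false
  days since delivery ≥ 54 days: 3 ≥ 54 is false
  item shows signs of use: yes → true
  NOT item marked final-sale: no → true
  NOT receipt or order number provided: no → true
  NOT packaging opened: yes → false
  item category = apparel: electronics == apparel is false
  NOT customer is a member: yes → false
  NOT restocking fee paid: no → true
Combine:
[1.1.1.1.1] false OR false = false
[1.1.1.1] NOT false = true
[1.1.1.2] NOT false = true
[1.1.1.3] true OR true = true
[1.1.1] true AND true AND true = true
[1.1.2.1] true → false = false
[1.1.2.2] false AND false AND true = false
[1.1.2] false OR false = false
[1.1] true → false = false
[1] NOT false = true
[root] NOT true = false
Overall: false → refused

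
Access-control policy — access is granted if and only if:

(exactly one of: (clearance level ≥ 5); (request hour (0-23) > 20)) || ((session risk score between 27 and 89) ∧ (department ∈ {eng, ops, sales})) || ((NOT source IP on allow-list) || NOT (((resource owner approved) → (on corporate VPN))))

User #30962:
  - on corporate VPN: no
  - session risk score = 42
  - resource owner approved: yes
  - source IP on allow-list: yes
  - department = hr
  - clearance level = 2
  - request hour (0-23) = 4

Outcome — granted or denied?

Granted

Atomic conditions:
  clearance level ≥ 5: 2 ≥ 5 is false
  request hour (0-23) > 20: 4 > 20 is false
  session risk score between 27 and 89: 42 in [27, 89] is true
  department ∈ {eng, ops, sales}: hr is not in the set → false
  NOT source IP on allow-list: yes → false
  resource owner approved: yes → true
  on corporate VPN: no → false
Combine:
[1] exactly-one(false, false) = false
[2] true AND false = false
[3.2.1] true → false = false
[3.2] NOT false = true
[3] false OR true = true
[root] false OR false OR true = true
Overall: true → granted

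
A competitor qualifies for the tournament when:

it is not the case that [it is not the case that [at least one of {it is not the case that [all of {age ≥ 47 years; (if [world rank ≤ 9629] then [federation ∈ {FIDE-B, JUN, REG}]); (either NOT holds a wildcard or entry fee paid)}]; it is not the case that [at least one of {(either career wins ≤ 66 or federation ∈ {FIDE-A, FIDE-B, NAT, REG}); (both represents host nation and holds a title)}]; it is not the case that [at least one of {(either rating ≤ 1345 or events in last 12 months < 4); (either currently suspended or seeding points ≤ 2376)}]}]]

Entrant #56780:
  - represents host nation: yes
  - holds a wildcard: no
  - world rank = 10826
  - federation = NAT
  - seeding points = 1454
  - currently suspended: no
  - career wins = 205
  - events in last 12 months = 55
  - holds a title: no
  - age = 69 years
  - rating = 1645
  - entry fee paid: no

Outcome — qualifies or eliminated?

Eliminated

Atomic conditions:
  age ≥ 47 years: 69 ≥ 47 is true
  world rank ≤ 9629: 10826 ≤ 9629 is false
  federation ∈ {FIDE-B, JUN, REG}: NAT is not in the set → false
  NOT holds a wildcard: no → true
  entry fee paid: no → false
  career wins ≤ 66: 205 ≤ 66 is false
  federation ∈ {FIDE-A, FIDE-B, NAT, REG}: NAT is in the set → true
  represents host nation: yes → true
  holds a title: no → false
  rating ≤ 1345: 1645 ≤ 1345 is false
  events in last 12 months < 4: 55 < 4 is false
  currently suspended: no → false
  seeding points ≤ 2376: 1454 ≤ 2376 is true
Combine:
[1.1.1.1.2] false → false (antecedent false ⇒ implication holds) = true
[1.1.1.1.3] true OR false = true
[1.1.1.1] true AND true AND true = true
[1.1.1] NOT true = false
[1.1.2.1.1] false OR true = true
[1.1.2.1.2] true AND false = false
[1.1.2.1] true OR false = true
[1.1.2] NOT true = false
[1.1.3.1.1] false OR false = false
[1.1.3.1.2] false OR true = true
[1.1.3.1] false OR true = true
[1.1.3] NOT true = false
[1.1] false OR false OR false = false
[1] NOT false = true
[root] NOT true = false
Overall: false → eliminated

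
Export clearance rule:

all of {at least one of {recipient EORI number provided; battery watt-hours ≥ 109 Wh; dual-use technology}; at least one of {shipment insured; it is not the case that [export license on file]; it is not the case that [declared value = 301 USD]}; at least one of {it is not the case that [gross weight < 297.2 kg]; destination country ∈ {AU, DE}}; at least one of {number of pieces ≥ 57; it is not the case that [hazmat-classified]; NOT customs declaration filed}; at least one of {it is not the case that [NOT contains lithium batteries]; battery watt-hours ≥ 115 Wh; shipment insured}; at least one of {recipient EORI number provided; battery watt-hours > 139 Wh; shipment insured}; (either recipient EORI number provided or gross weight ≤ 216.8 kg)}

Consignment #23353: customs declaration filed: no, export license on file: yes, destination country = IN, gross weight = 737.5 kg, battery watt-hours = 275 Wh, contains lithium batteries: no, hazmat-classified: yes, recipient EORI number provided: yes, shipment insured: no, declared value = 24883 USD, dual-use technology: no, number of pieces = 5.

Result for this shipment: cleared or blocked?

Cleared

Atomic conditions:
  recipient EORI number provided: yes → true
  battery watt-hours ≥ 109 Wh: 275 ≥ 109 is true
  dual-use technology: no → false
  shipment insured: no → false
  export license on file: yes → true
  declared value = 301 USD: 24883 == 301 is false
  gross weight < 297.2 kg: 737.5 < 297.2 is false
  destination country ∈ {AU, DE}: IN is not in the set → false
  number of pieces ≥ 57: 5 ≥ 57 is false
  hazmat-classified: yes → true
  NOT customs declaration filed: no → true
  NOT contains lithium batteries: no → true
  battery watt-hours ≥ 115 Wh: 275 ≥ 115 is true
  battery watt-hours > 139 Wh: 275 > 139 is true
  gross weight ≤ 216.8 kg: 737.5 ≤ 216.8 is false
Combine:
[1] true OR true OR false = true
[2.2] NOT true = false
[2.3] NOT false = true
[2] false OR false OR true = true
[3.1] NOT false = true
[3] true OR false = true
[4.2] NOT true = false
[4] false OR false OR true = true
[5.1] NOT true = false
[5] false OR true OR false = true
[6] true OR true OR false = true
[7] true OR false = true
[root] true AND true AND true AND true AND true AND true AND true = true
Overall: true → cleared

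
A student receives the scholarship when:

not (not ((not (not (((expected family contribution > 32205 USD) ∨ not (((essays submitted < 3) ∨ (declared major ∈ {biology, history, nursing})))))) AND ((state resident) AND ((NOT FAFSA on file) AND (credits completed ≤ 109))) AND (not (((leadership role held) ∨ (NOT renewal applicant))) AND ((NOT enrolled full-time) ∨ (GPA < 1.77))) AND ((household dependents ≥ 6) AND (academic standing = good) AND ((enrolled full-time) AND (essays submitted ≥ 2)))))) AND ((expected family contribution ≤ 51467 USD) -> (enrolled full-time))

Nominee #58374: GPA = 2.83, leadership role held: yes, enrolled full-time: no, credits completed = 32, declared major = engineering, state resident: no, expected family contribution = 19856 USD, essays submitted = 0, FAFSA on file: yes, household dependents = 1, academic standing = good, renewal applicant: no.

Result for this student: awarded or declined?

Atomic conditions:
  expected family contribution > 32205 USD: 19856 > 32205 is false
  essays submitted < 3: 0 < 3 is true
  declared major ∈ {biology, history, nursing}: engineering is not in the set → false
  state resident: no → false
  NOT FAFSA on file: yes → false
  credits completed ≤ 109: 32 ≤ 109 is true
  leadership role held: yes → true
  NOT renewal applicant: no → true
  NOT enrolled full-time: no → true
  GPA < 1.77: 2.83 < 1.77 is false
  household dependents ≥ 6: 1 ≥ 6 is false
  academic standing = good: good == good is true
  enrolled full-time: no → false
  essays submitted ≥ 2: 0 ≥ 2 is false
  expected family contribution ≤ 51467 USD: 19856 ≤ 51467 is true
Combine:
[1.1.1.1.1.1.2.1] true OR false = true
[1.1.1.1.1.1.2] NOT true = false
[1.1.1.1.1.1] false OR false = false
[1.1.1.1.1] NOT false = true
[1.1.1.1] NOT true = false
[1.1.1.2.2] false AND true = false
[1.1.1.2] false AND false = false
[1.1.1.3.1.1] true OR true = true
[1.1.1.3.1] NOT true = false
[1.1.1.3.2] true OR false = true
[1.1.1.3] false AND true = false
[1.1.1.4.3] false AND false = false
[1.1.1.4] false AND true AND false = false
[1.1.1] false AND false AND false AND false = false
[1.1] NOT false = true
[1] NOT true = false
[2] true → false = false
[root] false AND false = false
Overall: false → declined

Declined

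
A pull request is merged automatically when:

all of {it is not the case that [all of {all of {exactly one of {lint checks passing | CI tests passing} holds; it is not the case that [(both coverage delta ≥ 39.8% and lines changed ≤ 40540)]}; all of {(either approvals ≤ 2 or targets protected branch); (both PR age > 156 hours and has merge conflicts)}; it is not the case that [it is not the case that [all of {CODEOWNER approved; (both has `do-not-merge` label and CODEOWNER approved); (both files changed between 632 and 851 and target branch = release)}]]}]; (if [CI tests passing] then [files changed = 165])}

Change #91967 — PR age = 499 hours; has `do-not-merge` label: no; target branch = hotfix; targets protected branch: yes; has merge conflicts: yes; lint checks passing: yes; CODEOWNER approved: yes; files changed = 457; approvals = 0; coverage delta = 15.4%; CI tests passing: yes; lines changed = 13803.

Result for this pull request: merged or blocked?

Blocked

Atomic conditions:
  lint checks passing: yes → true
  CI tests passing: yes → true
  coverage delta ≥ 39.8%: 15.4 ≥ 39.8 is false
  lines changed ≤ 40540: 13803 ≤ 40540 is true
  approvals ≤ 2: 0 ≤ 2 is true
  targets protected branch: yes → true
  PR age > 156 hours: 499 > 156 is true
  has merge conflicts: yes → true
  CODEOWNER approved: yes → true
  has `do-not-merge` label: no → false
  files changed between 632 and 851: 457 in [632, 851] is false
  target branch = release: hotfix == release is false
  files changed = 165: 457 == 165 is false
Combine:
[1.1.1.1] exactly-one(true, true) = false
[1.1.1.2.1] false AND true = false
[1.1.1.2] NOT false = true
[1.1.1] false AND true = false
[1.1.2.1] true OR true = true
[1.1.2.2] true AND true = true
[1.1.2] true AND true = true
[1.1.3.1.1.2] false AND true = false
[1.1.3.1.1.3] false AND false = false
[1.1.3.1.1] true AND false AND false = false
[1.1.3.1] NOT false = true
[1.1.3] NOT true = false
[1.1] false AND true AND false = false
[1] NOT false = true
[2] true → false = false
[root] true AND false = false
Overall: false → blocked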